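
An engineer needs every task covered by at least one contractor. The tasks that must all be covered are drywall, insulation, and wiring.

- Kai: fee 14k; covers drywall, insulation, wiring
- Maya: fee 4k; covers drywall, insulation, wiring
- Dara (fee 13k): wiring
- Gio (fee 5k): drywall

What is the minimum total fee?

Maya alone covers drywall, insulation, wiring — every task.
Total fee: 4.
No cover costs less than 4.

4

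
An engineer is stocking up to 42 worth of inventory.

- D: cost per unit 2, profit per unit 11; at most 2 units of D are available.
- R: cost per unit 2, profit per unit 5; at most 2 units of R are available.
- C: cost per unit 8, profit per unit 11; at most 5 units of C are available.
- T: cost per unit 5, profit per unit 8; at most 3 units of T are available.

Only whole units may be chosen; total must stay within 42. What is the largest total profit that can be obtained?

Take 2×D, 2×R, 3×C, and 2×T: cost 42 ≤ 42, profit 2·11 + 2·5 + 3·11 + 2·8 = 81.
D has the best ratio (11/2) and is taken to its limit of 2; remaining capacity is filled optimally with the others.

81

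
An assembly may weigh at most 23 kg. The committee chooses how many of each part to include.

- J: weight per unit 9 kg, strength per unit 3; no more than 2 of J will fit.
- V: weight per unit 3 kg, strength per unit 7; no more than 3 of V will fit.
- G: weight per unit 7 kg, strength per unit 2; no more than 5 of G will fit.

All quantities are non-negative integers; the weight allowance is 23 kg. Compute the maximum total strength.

Take 3×V and 2×G: weight 23 ≤ 23, strength 3·7 + 2·2 = 25.
V has the best ratio (7/3) and is taken to its limit of 3; remaining capacity is filled optimally with the others.

25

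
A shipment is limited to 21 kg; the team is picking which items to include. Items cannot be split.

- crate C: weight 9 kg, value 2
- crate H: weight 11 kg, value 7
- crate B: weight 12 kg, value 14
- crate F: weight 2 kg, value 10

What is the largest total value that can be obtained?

This is a 0-1 knapsack instance.
Allowing fractional choices, the relaxed optimum would be about 28.5, but items are indivisible.
crate B + crate F: weight 12 + 2 = 14 ≤ 21, value 14 + 10 = 24.
crate H + crate F: weight 11 + 2 = 13 ≤ 21, value 7 + 10 = 17.
crate C + crate B: weight 9 + 12 = 21 ≤ 21, value 2 + 14 = 16.
Best is crate B and crate F with total value 24.

24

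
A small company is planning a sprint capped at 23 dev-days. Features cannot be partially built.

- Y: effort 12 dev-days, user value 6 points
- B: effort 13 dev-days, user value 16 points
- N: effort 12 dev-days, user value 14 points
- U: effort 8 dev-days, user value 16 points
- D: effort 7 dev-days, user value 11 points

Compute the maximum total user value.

N + U: effort 12 + 8 = 20 ≤ 23, user value 14 + 16 = 30.
B + U: effort 13 + 8 = 21 ≤ 23, user value 16 + 16 = 32.
U + D: effort 8 + 7 = 15 ≤ 23, user value 16 + 11 = 27.
Best is B and U with total user value 32.

32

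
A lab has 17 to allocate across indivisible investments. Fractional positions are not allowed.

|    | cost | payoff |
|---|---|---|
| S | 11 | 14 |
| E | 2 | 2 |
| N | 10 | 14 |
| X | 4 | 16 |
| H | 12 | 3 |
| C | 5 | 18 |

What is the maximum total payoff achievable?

36

Take E, X, and C: cost 2 + 4 + 5 = 11 ≤ 17, payoff 2 + 16 + 18 = 36.
No other feasible combination does better.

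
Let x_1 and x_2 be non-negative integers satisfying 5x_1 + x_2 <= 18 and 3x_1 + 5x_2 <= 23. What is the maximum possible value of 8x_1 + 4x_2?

32

The continuous relaxation peaks at (3.05, 2.77) with value 35.45; rounding to a feasible lattice point costs some objective.
(x_1,x_2)=(3,2): 5·3+1·2=17≤18, 3·3+5·2=19≤23, objective 32.
(x_1,x_2)=(3,1): 5·3+1·1=16≤18, 3·3+5·1=14≤23, objective 28.
(x_1,x_2)=(2,3): 5·2+1·3=13≤18, 3·2+5·3=21≤23, objective 28.
Maximum is 32 at (x_1,x_2)=(3,2).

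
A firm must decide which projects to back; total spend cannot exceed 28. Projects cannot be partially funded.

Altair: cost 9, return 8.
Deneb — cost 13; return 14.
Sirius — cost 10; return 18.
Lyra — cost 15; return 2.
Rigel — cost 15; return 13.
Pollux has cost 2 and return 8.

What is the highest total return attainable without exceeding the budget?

40

Allowing fractional choices, the relaxed optimum would be about 42.7, but projects are indivisible.
Altair + Sirius + Pollux: cost 9 + 10 + 2 = 21 ≤ 28, return 8 + 18 + 8 = 34.
Deneb + Sirius + Pollux: cost 13 + 10 + 2 = 25 ≤ 28, return 14 + 18 + 8 = 40.
Sirius + Rigel + Pollux: cost 10 + 15 + 2 = 27 ≤ 28, return 18 + 13 + 8 = 39.
Best is Deneb, Sirius, and Pollux with total return 40.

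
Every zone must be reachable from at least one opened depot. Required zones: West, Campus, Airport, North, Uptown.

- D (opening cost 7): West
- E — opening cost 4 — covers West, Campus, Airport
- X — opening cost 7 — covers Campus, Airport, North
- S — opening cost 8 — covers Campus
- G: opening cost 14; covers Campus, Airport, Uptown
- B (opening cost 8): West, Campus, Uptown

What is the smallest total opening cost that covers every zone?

The greedy cost-per-new-zone heuristic would pick E, X, and B for 19, but a cheaper cover exists.
Choose X and B: together they cover West, Campus, Airport, North, Uptown — every zone.
Total opening cost: 7 + 8 = 15.
No cover costs less than 15.

15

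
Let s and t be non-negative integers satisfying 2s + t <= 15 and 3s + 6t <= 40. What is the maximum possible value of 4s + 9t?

58

(s,t)=(1,6) is feasible, giving 58.
(s,t)=(0,6) is feasible, giving 54.
(s,t)=(2,5) is feasible, giving 53.
Maximum is 58 at (s,t)=(1,6).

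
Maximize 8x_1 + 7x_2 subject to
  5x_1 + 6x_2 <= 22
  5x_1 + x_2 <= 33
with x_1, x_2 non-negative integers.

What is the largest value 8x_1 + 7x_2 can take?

(x_1,x_2)=(4,0): 5·4+6·0=20≤22, 5·4+1·0=20≤33, objective 32.
(x_1,x_2)=(3,1): 5·3+6·1=21≤22, 5·3+1·1=16≤33, objective 31.
(x_1,x_2)=(3,0): 5·3+6·0=15≤22, 5·3+1·0=15≤33, objective 24.
The best lattice point is (4,0), giving 32.

32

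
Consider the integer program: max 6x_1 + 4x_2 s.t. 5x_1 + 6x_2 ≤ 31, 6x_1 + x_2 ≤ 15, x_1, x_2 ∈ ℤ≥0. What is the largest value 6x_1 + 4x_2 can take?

24

Relaxing integrality, the LP optimum is 25.74 at (x_1,x_2) = (1.9, 3.58), which is not an integer point.
(x_1,x_2)=(2,3): 5·2+6·3=28≤31, 6·2+1·3=15≤15, objective 24.
(x_1,x_2)=(1,4): 5·1+6·4=29≤31, 6·1+1·4=10≤15, objective 22.
(x_1,x_2)=(2,2): 5·2+6·2=22≤31, 6·2+1·2=14≤15, objective 20.
(x_1,x_2)=(1,3): 5·1+6·3=23≤31, 6·1+1·3=9≤15, objective 18.
Maximum is 24 at (x_1,x_2)=(2,3).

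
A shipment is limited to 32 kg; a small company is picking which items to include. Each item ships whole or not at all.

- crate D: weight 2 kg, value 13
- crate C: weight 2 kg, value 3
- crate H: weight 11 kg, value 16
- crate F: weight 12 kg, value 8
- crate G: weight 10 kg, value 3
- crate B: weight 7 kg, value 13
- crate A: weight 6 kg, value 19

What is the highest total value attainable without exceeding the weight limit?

crate D + crate C + crate F + crate B + crate A: weight 2 + 2 + 12 + 7 + 6 = 29 ≤ 32, value 13 + 3 + 8 + 13 + 19 = 56.
crate D + crate C + crate H + crate B + crate A: weight 2 + 2 + 11 + 7 + 6 = 28 ≤ 32, value 13 + 3 + 16 + 13 + 19 = 64.
crate D + crate H + crate B + crate A: weight 2 + 11 + 7 + 6 = 26 ≤ 32, value 13 + 16 + 13 + 19 = 61.
Best is crate D, crate C, crate H, crate B, and crate A with total value 64.

64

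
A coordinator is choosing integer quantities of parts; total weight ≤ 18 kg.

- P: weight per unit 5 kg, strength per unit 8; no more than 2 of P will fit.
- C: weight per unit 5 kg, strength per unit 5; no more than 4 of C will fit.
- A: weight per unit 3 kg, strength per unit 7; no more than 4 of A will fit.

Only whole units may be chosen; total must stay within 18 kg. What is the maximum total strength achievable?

36

A has the best ratio (7/3); taking only A gives at most 4×7 = 28 (stopped by the supply cap of 4).
Mixing does better — 1×P and 4×A: weight 17 ≤ 18, strength 1·8 + 4·7 = 36.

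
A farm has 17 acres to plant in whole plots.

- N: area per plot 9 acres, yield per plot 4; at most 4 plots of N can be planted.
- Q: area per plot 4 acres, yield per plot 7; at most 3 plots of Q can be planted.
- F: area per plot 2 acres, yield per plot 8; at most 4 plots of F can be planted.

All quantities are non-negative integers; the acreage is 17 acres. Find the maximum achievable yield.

46

This is a bounded integer knapsack.
Take 2×Q and 4×F: area 16 ≤ 17, yield 2·7 + 4·8 = 46.
F has the best ratio (8/2) and is taken to its limit of 4; remaining capacity is filled optimally with the others.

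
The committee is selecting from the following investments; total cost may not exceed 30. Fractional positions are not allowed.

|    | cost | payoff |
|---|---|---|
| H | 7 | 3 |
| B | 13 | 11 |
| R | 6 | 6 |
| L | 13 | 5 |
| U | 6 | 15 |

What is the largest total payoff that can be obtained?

32

B + R + U: cost 13 + 6 + 6 = 25 ≤ 30, payoff 11 + 6 + 15 = 32.
H + B + U: cost 7 + 13 + 6 = 26 ≤ 30, payoff 3 + 11 + 15 = 29.
B + U: cost 13 + 6 = 19 ≤ 30, payoff 11 + 15 = 26.
Best is B, R, and U with total payoff 32.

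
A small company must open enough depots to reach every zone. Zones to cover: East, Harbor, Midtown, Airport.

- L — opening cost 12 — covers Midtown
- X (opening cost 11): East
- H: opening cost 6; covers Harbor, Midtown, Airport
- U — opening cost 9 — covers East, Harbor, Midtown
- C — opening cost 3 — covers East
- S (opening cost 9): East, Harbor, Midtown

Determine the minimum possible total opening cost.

9

Choose H and C: together they cover East, Harbor, Midtown, Airport — every zone.
Total opening cost: 6 + 3 = 9.
No cover costs less than 9.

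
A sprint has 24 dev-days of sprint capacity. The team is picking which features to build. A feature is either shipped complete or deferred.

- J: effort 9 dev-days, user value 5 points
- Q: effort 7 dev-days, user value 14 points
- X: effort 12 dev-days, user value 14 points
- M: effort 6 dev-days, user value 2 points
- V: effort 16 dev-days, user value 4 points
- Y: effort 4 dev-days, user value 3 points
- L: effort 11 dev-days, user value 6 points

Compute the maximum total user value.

Allowing fractional choices, the relaxed optimum would be about 31.6, but features are indivisible.
Q + X + Y: effort 7 + 12 + 4 = 23 ≤ 24, user value 14 + 14 + 3 = 31.
Q + X: effort 7 + 12 = 19 ≤ 24, user value 14 + 14 = 28.
Q + Y + L: effort 7 + 4 + 11 = 22 ≤ 24, user value 14 + 3 + 6 = 23.
Best is Q, X, and Y with total user value 31.

31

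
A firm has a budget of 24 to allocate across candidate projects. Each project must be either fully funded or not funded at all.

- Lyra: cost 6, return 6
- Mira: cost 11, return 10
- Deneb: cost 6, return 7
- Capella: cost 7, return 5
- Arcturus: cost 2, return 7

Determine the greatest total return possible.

25

Allowing fractional choices, the relaxed optimum would be about 29.1, but projects are indivisible.
Lyra + Deneb + Capella + Arcturus: cost 6 + 6 + 7 + 2 = 21 ≤ 24, return 6 + 7 + 5 + 7 = 25.
Mira + Deneb + Arcturus: cost 11 + 6 + 2 = 19 ≤ 24, return 10 + 7 + 7 = 24.
Best is Lyra, Deneb, Capella, and Arcturus with total return 25.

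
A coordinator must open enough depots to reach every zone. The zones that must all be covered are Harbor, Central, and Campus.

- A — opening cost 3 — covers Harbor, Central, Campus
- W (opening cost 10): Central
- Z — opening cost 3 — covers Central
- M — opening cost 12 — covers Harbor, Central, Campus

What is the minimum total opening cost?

This is an integer covering problem.
A alone covers Harbor, Central, Campus — every zone.
Total opening cost: 3.
No cover costs less than 3.

3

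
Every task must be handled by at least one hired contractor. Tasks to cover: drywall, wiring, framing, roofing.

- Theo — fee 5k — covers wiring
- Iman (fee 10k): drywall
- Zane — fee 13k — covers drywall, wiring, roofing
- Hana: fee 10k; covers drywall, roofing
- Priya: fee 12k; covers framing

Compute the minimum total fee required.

25

Choose Zane and Priya: together they cover drywall, wiring, framing, roofing — every task.
Total fee: 13 + 12 = 25.
No cover costs less than 25.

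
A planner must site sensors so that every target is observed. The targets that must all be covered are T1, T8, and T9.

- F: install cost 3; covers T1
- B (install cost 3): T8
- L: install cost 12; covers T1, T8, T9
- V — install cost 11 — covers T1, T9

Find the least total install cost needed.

12

The greedy cost-per-new-target heuristic would pick F, B, and V for 17, but a cheaper cover exists.
L alone covers T1, T8, T9 — every target.
Total install cost: 12.
No cover costs less than 12.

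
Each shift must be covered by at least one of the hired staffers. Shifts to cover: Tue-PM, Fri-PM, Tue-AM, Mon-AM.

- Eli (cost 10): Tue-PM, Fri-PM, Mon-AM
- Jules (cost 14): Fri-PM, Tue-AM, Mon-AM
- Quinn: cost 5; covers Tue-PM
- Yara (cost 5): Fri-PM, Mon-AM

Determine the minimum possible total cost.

19

Choose Jules and Quinn: together they cover Tue-PM, Fri-PM, Tue-AM, Mon-AM — every shift.
Total cost: 14 + 5 = 19.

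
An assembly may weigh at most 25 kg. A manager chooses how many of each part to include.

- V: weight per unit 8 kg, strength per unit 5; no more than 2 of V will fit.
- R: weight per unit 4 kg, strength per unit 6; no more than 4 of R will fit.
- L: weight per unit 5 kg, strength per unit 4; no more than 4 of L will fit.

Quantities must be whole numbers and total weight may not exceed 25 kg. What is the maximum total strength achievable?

29

R has the best ratio (6/4); taking only R gives at most 4×6 = 24 (stopped by the supply cap of 4).
Mixing does better — 1×V and 4×R: weight 24 ≤ 25, strength 1·5 + 4·6 = 29.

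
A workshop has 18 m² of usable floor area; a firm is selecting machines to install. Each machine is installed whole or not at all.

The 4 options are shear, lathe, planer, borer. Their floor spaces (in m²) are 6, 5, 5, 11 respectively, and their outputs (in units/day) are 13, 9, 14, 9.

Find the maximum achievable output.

Allowing fractional choices, the relaxed optimum would be about 37.6, but machines are indivisible.
shear + planer: floor space 6 + 5 = 11 ≤ 18, output 13 + 14 = 27.
shear + lathe + planer: floor space 6 + 5 + 5 = 16 ≤ 18, output 13 + 9 + 14 = 36.
lathe + planer: floor space 5 + 5 = 10 ≤ 18, output 9 + 14 = 23.
Best is shear, lathe, and planer with total output 36.

36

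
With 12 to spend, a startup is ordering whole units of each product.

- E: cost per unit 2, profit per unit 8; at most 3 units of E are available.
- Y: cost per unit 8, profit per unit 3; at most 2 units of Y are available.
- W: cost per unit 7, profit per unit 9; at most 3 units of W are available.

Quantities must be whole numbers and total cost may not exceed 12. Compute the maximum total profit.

E has the best ratio (8/2); taking only E gives at most 3×8 = 24 (stopped by the supply cap of 3).
Mixing does better — 2×E and 1×W: cost 11 ≤ 12, profit 2·8 + 1·9 = 25.

25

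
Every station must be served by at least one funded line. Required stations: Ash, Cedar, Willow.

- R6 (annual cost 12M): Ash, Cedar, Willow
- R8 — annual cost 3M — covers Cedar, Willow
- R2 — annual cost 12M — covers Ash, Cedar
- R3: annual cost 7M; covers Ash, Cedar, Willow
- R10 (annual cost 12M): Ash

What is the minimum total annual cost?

7

The greedy cost-per-new-station heuristic would pick R8 and R3 for 10, but a cheaper cover exists.
R3 alone covers Ash, Cedar, Willow — every station.
Total annual cost: 7.
No cover costs less than 7.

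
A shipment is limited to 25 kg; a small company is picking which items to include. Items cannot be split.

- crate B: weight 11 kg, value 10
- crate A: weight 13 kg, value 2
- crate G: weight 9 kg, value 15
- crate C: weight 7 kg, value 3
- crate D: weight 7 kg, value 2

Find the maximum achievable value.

crate B + crate G: weight 11 + 9 = 20 ≤ 25, value 10 + 15 = 25.
crate G + crate C + crate D: weight 9 + 7 + 7 = 23 ≤ 25, value 15 + 3 + 2 = 20.
Best is crate B and crate G with total value 25.

25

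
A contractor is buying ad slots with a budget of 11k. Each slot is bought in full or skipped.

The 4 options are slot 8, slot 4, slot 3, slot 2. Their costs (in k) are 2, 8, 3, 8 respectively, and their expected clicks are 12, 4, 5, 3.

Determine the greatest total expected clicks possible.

Allowing fractional choices, the relaxed optimum would be about 20.0, but ad slots are indivisible.
slot 8 + slot 2: cost 2 + 8 = 10 ≤ 11, expected clicks 12 + 3 = 15.
slot 8 + slot 3: cost 2 + 3 = 5 ≤ 11, expected clicks 12 + 5 = 17.
slot 8 + slot 4: cost 2 + 8 = 10 ≤ 11, expected clicks 12 + 4 = 16.
Best is slot 8 and slot 3 with total expected clicks 17.

17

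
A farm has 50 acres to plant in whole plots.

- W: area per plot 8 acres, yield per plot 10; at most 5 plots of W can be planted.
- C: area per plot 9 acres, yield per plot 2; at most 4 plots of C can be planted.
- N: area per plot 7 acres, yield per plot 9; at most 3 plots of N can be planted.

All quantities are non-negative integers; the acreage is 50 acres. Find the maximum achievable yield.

4×W and 2×N: area 46 ≤ 50, yield 4·10 + 2·9 = 58.
5×W and 1×N: area 47 ≤ 50, yield 5·10 + 1·9 = 59.
Best is 59.

59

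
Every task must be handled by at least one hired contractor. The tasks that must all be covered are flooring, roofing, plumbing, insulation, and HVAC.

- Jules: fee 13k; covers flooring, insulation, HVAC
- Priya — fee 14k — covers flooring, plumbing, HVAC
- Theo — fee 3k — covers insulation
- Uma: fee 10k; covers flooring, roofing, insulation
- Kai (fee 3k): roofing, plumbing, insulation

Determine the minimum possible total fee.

16

Choose Jules and Kai: together they cover flooring, roofing, plumbing, insulation, HVAC — every task.
Total fee: 13 + 3 = 16.
No cover costs less than 16.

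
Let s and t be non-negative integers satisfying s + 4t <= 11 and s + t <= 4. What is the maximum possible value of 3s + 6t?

18

(s,t)=(2,2): 1·2+4·2=10≤11, 1·2+1·2=4≤4, objective 18.
(s,t)=(1,2): 1·1+4·2=9≤11, 1·1+1·2=3≤4, objective 15.
The best lattice point is (2,2), giving 18.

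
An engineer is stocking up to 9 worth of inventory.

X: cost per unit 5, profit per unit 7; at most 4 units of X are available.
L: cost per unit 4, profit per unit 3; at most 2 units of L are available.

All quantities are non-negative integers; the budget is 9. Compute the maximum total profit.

10

X has the best ratio (7/5); taking only X gives at most 1×7 = 7 (stopped by the cost limit).
Mixing does better — 1×X and 1×L: cost 9 ≤ 9, profit 1·7 + 1·3 = 10.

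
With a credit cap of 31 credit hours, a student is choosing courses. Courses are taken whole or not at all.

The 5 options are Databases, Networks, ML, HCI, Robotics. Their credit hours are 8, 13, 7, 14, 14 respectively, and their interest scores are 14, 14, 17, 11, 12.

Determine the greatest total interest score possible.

45

Allowing fractional choices, the relaxed optimum would be about 47.6, but courses are indivisible.
Databases + ML + Robotics: credit hours 8 + 7 + 14 = 29 ≤ 31, interest score 14 + 17 + 12 = 43.
Databases + Networks + ML: credit hours 8 + 13 + 7 = 28 ≤ 31, interest score 14 + 14 + 17 = 45.
Best is Databases, Networks, and ML with total interest score 45.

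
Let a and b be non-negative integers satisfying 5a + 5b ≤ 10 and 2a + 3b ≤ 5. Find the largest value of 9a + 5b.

(a,b)=(2,0): 5·2+5·0=10≤10, 2·2+3·0=4≤5, objective 18.
(a,b)=(1,1): 5·1+5·1=10≤10, 2·1+3·1=5≤5, objective 14.
Maximum is 18 at (a,b)=(2,0).

18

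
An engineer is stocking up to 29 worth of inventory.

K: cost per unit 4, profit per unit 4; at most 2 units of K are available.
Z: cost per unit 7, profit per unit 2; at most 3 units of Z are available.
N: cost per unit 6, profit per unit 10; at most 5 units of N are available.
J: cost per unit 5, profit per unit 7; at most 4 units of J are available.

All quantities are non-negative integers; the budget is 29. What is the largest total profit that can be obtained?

47

Take 4×N and 1×J: cost 29 ≤ 29, profit 4·10 + 1·7 = 47.
No other integer combination yields more.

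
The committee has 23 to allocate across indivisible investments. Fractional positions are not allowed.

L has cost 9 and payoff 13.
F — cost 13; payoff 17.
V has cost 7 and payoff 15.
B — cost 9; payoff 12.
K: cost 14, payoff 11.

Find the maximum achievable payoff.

32

This is an integer program with binary decision variables.
F + B: cost 13 + 9 = 22 ≤ 23, payoff 17 + 12 = 29.
L + F: cost 9 + 13 = 22 ≤ 23, payoff 13 + 17 = 30.
F + V: cost 13 + 7 = 20 ≤ 23, payoff 17 + 15 = 32.
Best is F and V with total payoff 32.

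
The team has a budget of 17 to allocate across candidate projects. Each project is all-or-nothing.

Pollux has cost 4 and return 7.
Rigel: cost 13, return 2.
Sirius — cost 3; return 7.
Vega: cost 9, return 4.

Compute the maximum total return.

Allowing fractional choices, the relaxed optimum would be about 18.2, but projects are indivisible.
Sirius + Vega: cost 3 + 9 = 12 ≤ 17, return 7 + 4 = 11.
Pollux + Sirius + Vega: cost 4 + 3 + 9 = 16 ≤ 17, return 7 + 7 + 4 = 18.
Pollux + Sirius: cost 4 + 3 = 7 ≤ 17, return 7 + 7 = 14.
Best is Pollux, Sirius, and Vega with total return 18.

18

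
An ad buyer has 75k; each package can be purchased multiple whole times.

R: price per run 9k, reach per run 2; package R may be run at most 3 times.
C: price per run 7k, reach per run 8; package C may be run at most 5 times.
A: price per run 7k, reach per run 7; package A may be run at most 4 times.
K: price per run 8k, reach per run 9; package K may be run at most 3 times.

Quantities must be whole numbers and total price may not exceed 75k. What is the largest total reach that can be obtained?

81

This is a bounded integer knapsack.
C has the best ratio (8/7); taking only C gives at most 5×8 = 40 (stopped by the supply cap of 5).
Mixing does better — 5×C, 2×A, and 3×K: price 73 ≤ 75, reach 5·8 + 2·7 + 3·9 = 81.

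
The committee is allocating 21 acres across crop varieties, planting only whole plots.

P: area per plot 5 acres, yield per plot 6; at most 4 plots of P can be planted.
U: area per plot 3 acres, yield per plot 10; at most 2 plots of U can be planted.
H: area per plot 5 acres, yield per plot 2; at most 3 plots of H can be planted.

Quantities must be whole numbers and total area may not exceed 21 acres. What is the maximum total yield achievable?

38

U has the best ratio (10/3); taking only U gives at most 2×10 = 20 (stopped by the supply cap of 2).
Mixing does better — 3×P and 2×U: area 21 ≤ 21, yield 3·6 + 2·10 = 38.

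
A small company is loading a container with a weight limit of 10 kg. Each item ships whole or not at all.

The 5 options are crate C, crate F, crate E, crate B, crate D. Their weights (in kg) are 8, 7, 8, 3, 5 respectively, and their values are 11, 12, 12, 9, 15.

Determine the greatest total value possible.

24

Take crate B and crate D: weight 3 + 5 = 8 ≤ 10, value 9 + 15 = 24.
No other feasible combination does better.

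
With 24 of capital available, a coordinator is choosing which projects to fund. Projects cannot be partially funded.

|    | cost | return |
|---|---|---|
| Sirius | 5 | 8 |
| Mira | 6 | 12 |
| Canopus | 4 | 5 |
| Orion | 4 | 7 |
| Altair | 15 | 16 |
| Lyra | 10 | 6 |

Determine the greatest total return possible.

Treat it as a binary knapsack problem.
Mira + Canopus + Orion + Lyra: cost 6 + 4 + 4 + 10 = 24 ≤ 24, return 12 + 5 + 7 + 6 = 30.
Sirius + Mira + Canopus + Orion: cost 5 + 6 + 4 + 4 = 19 ≤ 24, return 8 + 12 + 5 + 7 = 32.
Sirius + Orion + Altair: cost 5 + 4 + 15 = 24 ≤ 24, return 8 + 7 + 16 = 31.
Best is Sirius, Mira, Canopus, and Orion with total return 32.

32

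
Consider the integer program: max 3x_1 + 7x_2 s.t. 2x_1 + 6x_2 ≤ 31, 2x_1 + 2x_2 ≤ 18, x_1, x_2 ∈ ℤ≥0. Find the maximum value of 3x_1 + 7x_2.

39

(x_1,x_2)=(6,3): 2·6+6·3=30≤31, 2·6+2·3=18≤18, objective 39.
(x_1,x_2)=(5,3): 2·5+6·3=28≤31, 2·5+2·3=16≤18, objective 36.
(x_1,x_2)=(7,2): 2·7+6·2=26≤31, 2·7+2·2=18≤18, objective 35.
Maximum is 39 at (x_1,x_2)=(6,3).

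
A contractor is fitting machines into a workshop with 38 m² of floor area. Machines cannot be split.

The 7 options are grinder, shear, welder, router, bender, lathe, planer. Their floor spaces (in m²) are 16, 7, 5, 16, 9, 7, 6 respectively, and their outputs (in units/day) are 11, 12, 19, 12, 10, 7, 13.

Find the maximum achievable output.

Treat it as a binary knapsack problem.
Allowing fractional choices, the relaxed optimum would be about 64.0, but machines are indivisible.
shear + welder + bender + lathe + planer: floor space 7 + 5 + 9 + 7 + 6 = 34 ≤ 38, output 12 + 19 + 10 + 7 + 13 = 61.
grinder + shear + welder + planer: floor space 16 + 7 + 5 + 6 = 34 ≤ 38, output 11 + 12 + 19 + 13 = 55.
shear + welder + router + planer: floor space 7 + 5 + 16 + 6 = 34 ≤ 38, output 12 + 19 + 12 + 13 = 56.
Best is shear, welder, bender, lathe, and planer with total output 61.

61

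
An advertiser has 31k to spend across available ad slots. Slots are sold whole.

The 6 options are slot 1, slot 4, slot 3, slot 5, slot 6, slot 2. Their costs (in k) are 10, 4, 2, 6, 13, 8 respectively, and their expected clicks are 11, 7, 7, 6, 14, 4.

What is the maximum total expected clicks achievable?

39

Allowing fractional choices, the relaxed optimum would be about 41.0, but ad slots are indivisible.
slot 1 + slot 4 + slot 3 + slot 6: cost 10 + 4 + 2 + 13 = 29 ≤ 31, expected clicks 11 + 7 + 7 + 14 = 39.
slot 1 + slot 3 + slot 5 + slot 6: cost 10 + 2 + 6 + 13 = 31 ≤ 31, expected clicks 11 + 7 + 6 + 14 = 38.
Best is slot 1, slot 4, slot 3, and slot 6 with total expected clicks 39.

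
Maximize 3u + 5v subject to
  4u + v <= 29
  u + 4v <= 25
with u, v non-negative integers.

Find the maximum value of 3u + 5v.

Relaxing integrality, the LP optimum is 41.87 at (u,v) = (6.07, 4.73), which is not an integer point.
(u,v)=(5,5): 4·5+1·5=25≤29, 1·5+4·5=25≤25, objective 40.
(u,v)=(6,4): 4·6+1·4=28≤29, 1·6+4·4=22≤25, objective 38.
Maximum is 40 at (u,v)=(5,5).

40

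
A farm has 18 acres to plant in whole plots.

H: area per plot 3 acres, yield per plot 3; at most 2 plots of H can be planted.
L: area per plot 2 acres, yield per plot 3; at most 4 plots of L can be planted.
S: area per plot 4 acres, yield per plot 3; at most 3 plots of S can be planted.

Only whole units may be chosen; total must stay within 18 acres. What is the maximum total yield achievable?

21

2×H, 4×L, and 1×S: area 18 ≤ 18, yield 2·3 + 4·3 + 1·3 = 21.
3×L and 3×S: area 18 ≤ 18, yield 3·3 + 3·3 = 18.
Best is 21.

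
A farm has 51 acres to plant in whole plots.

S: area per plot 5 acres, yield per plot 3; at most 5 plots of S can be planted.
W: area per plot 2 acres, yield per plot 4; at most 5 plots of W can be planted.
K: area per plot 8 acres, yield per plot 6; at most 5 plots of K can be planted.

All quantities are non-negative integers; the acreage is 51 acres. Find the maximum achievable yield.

W has the best ratio (4/2); taking only W gives at most 5×4 = 20 (stopped by the supply cap of 5).
Mixing does better — 5×W and 5×K: area 50 ≤ 51, yield 5·4 + 5·6 = 50.

50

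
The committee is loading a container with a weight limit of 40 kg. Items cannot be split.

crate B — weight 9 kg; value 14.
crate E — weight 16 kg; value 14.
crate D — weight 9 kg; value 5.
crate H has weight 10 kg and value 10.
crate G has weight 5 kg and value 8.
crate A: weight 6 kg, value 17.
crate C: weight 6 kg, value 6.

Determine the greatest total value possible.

Allowing fractional choices, the relaxed optimum would be about 58.5, but items are indivisible.
crate B + crate H + crate G + crate A + crate C: weight 9 + 10 + 5 + 6 + 6 = 36 ≤ 40, value 14 + 10 + 8 + 17 + 6 = 55.
crate B + crate D + crate H + crate G + crate A: weight 9 + 9 + 10 + 5 + 6 = 39 ≤ 40, value 14 + 5 + 10 + 8 + 17 = 54.
Best is crate B, crate H, crate G, crate A, and crate C with total value 55.

55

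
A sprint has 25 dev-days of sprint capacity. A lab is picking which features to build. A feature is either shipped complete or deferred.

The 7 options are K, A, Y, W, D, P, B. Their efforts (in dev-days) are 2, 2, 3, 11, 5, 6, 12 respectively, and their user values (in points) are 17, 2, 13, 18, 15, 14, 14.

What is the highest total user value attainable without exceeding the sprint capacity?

Allowing fractional choices, the relaxed optimum would be about 73.7, but features are indivisible.
K + A + Y + W + D: effort 2 + 2 + 3 + 11 + 5 = 23 ≤ 25, user value 17 + 2 + 13 + 18 + 15 = 65.
K + A + Y + W + P: effort 2 + 2 + 3 + 11 + 6 = 24 ≤ 25, user value 17 + 2 + 13 + 18 + 14 = 64.
Best is K, A, Y, W, and D with total user value 65.

65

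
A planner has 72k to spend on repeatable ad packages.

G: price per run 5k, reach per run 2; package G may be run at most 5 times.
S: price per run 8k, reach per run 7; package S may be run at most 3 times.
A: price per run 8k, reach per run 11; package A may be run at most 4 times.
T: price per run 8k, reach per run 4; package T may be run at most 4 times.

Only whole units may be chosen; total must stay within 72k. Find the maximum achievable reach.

73

3×S, 4×A, and 2×T: price 72 ≤ 72, reach 3·7 + 4·11 + 2·4 = 73.
1×G, 3×S, 4×A, and 1×T: price 69 ≤ 72, reach 1·2 + 3·7 + 4·11 + 1·4 = 71.
Best is 73.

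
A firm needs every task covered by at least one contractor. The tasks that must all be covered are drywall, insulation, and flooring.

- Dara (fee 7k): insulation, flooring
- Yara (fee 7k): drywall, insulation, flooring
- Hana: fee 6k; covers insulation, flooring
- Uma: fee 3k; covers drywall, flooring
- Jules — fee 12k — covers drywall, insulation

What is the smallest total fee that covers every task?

7

Yara alone covers drywall, insulation, flooring — every task.
Total fee: 7.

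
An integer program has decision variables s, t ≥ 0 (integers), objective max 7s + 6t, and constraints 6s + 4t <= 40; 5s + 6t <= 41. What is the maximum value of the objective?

48

(s,t)=(6,1) is feasible, giving 48.
(s,t)=(5,2) is feasible, giving 47.
(s,t)=(4,3) is feasible, giving 46.
No feasible integer point exceeds 48.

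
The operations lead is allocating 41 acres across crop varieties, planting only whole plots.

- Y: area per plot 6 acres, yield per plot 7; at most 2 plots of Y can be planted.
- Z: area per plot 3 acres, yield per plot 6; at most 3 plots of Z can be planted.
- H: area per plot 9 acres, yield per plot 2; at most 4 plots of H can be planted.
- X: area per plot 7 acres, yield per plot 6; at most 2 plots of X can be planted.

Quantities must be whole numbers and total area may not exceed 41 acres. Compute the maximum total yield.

44

Take 2×Y, 3×Z, and 2×X: area 35 ≤ 41, yield 2·7 + 3·6 + 2·6 = 44.
Z has the best ratio (6/3) and is taken to its limit of 3; remaining capacity is filled optimally with the others.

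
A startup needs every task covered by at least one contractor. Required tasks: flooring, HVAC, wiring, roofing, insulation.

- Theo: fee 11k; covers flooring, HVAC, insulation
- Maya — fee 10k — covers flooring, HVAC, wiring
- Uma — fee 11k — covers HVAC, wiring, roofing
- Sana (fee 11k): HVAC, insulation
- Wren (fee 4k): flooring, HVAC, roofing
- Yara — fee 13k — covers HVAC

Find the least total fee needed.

22

The greedy cost-per-new-task heuristic would pick Wren, Maya, and Theo for 25, but a cheaper cover exists.
Choose Theo and Uma: together they cover flooring, HVAC, wiring, roofing, insulation — every task.
Total fee: 11 + 11 = 22.
No cover costs less than 22.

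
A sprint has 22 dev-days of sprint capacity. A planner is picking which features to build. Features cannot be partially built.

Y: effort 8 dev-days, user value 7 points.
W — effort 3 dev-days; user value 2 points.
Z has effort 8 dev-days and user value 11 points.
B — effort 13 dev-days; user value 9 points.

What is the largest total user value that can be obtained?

Treat it as a binary knapsack problem.
Allowing fractional choices, the relaxed optimum would be about 22.2, but features are indivisible.
Y + W + Z: effort 8 + 3 + 8 = 19 ≤ 22, user value 7 + 2 + 11 = 20.
Y + Z: effort 8 + 8 = 16 ≤ 22, user value 7 + 11 = 18.
Z + B: effort 8 + 13 = 21 ≤ 22, user value 11 + 9 = 20.
The maximum user value is 20; one optimal choice is Y, W, and Z.

20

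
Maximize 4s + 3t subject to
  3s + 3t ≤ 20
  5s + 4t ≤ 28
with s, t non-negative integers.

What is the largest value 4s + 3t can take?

Relaxing integrality, the LP optimum is 22.40 at (s,t) = (5.6, 0), which is not an integer point.
(s,t)=(4,2): 3·4+3·2=18≤20, 5·4+4·2=28≤28, objective 22.
(s,t)=(3,3): 3·3+3·3=18≤20, 5·3+4·3=27≤28, objective 21.
(s,t)=(5,0): 3·5+3·0=15≤20, 5·5+4·0=25≤28, objective 20.
(s,t)=(4,1): 3·4+3·1=15≤20, 5·4+4·1=24≤28, objective 19.
The best lattice point is (4,2), giving 22.

22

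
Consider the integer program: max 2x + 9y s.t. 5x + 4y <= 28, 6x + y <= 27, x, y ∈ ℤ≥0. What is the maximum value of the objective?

(x,y)=(0,7) is feasible, giving 63.
(x,y)=(0,6) is feasible, giving 54.
Maximum is 63 at (x,y)=(0,7).

63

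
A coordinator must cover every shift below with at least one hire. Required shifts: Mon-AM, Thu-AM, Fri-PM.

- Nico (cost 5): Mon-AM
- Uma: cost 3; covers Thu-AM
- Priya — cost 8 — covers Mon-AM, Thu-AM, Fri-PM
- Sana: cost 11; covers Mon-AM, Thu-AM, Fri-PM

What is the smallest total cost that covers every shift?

Priya alone covers Mon-AM, Thu-AM, Fri-PM — every shift.
Total cost: 8.
No cover costs less than 8.

8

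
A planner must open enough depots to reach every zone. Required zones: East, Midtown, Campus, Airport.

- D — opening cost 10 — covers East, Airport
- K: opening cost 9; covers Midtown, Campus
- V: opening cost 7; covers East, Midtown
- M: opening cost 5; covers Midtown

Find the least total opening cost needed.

19

The greedy cost-per-new-zone heuristic would pick V, K, and D for 26, but a cheaper cover exists.
Choose D and K: together they cover East, Midtown, Campus, Airport — every zone.
Total opening cost: 10 + 9 = 19.
No cover costs less than 19.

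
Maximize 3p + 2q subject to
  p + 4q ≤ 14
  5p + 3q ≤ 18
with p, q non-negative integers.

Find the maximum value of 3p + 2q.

11

Relaxing integrality, the LP optimum is 11.41 at (p,q) = (1.76, 3.06), which is not an integer point.
(p,q)=(3,1) is feasible, giving 11.
(p,q)=(2,2) is feasible, giving 10.
(p,q)=(3,0) is feasible, giving 9.
(p,q)=(1,3) is feasible, giving 9.
The best lattice point is (3,1), giving 11.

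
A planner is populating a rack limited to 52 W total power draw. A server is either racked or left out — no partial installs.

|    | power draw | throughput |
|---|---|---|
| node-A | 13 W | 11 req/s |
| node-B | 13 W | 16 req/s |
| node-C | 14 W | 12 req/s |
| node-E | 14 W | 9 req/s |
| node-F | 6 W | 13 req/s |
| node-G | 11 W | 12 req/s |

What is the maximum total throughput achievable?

node-B + node-C + node-F + node-G: power draw 13 + 14 + 6 + 11 = 44 ≤ 52, throughput 16 + 12 + 13 + 12 = 53.
node-A + node-B + node-F + node-G: power draw 13 + 13 + 6 + 11 = 43 ≤ 52, throughput 11 + 16 + 13 + 12 = 52.
Best is node-B, node-C, node-F, and node-G with total throughput 53.

53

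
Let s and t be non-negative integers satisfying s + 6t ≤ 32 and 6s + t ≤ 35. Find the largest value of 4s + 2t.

Relaxing integrality, the LP optimum is 29.31 at (s,t) = (5.09, 4.49), which is not an integer point.
(s,t)=(5,4): 1·5+6·4=29≤32, 6·5+1·4=34≤35, objective 28.
(s,t)=(5,3): 1·5+6·3=23≤32, 6·5+1·3=33≤35, objective 26.
(s,t)=(4,4): 1·4+6·4=28≤32, 6·4+1·4=28≤35, objective 24.
(s,t)=(4,3): 1·4+6·3=22≤32, 6·4+1·3=27≤35, objective 22.
Maximum is 28 at (s,t)=(5,4).

28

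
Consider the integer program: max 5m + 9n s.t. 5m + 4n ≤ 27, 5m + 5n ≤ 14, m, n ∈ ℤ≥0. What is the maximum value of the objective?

(m,n)=(0,2) is feasible, giving 18.
(m,n)=(1,1) is feasible, giving 14.
No feasible integer point exceeds 18.

18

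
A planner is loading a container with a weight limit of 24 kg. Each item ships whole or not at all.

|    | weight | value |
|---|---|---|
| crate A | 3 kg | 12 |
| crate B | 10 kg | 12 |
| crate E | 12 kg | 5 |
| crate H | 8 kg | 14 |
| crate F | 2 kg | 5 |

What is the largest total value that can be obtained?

43

Allowing fractional choices, the relaxed optimum would be about 43.4, but items are indivisible.
crate A + crate H + crate F: weight 3 + 8 + 2 = 13 ≤ 24, value 12 + 14 + 5 = 31.
crate A + crate B + crate H: weight 3 + 10 + 8 = 21 ≤ 24, value 12 + 12 + 14 = 38.
crate A + crate B + crate H + crate F: weight 3 + 10 + 8 + 2 = 23 ≤ 24, value 12 + 12 + 14 + 5 = 43.
Best is crate A, crate B, crate H, and crate F with total value 43.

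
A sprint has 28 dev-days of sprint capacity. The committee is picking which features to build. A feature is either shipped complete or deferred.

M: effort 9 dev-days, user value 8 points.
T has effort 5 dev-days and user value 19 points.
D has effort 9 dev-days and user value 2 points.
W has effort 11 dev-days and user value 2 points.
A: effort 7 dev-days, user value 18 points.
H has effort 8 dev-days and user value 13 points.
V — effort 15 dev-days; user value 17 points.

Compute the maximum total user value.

54

Take T, A, and V: effort 5 + 7 + 15 = 27 ≤ 28, user value 19 + 18 + 17 = 54.
No other feasible combination does better.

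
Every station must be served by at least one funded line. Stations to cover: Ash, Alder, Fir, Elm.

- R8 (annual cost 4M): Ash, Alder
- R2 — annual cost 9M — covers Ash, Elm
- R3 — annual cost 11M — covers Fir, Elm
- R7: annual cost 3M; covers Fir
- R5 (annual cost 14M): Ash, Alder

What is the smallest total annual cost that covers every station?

15

The greedy cost-per-new-station heuristic would pick R8, R7, and R2 for 16, but a cheaper cover exists.
Choose R8 and R3: together they cover Ash, Alder, Fir, Elm — every station.
Total annual cost: 4 + 11 = 15.
No cover costs less than 15.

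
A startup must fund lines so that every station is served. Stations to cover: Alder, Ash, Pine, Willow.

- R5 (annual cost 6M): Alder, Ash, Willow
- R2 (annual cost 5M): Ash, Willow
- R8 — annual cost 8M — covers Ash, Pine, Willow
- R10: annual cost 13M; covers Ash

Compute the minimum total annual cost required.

Choose R5 and R8: together they cover Alder, Ash, Pine, Willow — every station.
Total annual cost: 6 + 8 = 14.
No cover costs less than 14.

14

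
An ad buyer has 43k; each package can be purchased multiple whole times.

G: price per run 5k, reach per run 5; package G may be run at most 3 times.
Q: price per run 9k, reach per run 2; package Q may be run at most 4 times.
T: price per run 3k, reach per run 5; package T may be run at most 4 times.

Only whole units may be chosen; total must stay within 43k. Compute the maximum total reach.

3×G, 1×Q, and 4×T: price 36 ≤ 43, reach 3·5 + 1·2 + 4·5 = 37.
3×G and 4×T: price 27 ≤ 43, reach 3·5 + 4·5 = 35.
Best is 37.

37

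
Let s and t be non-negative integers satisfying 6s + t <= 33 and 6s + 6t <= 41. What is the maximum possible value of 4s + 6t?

36

Relaxing integrality, the LP optimum is 41.00 at (s,t) = (0, 6.83), which is not an integer point.
(s,t)=(0,6): 6·0+1·6=6≤33, 6·0+6·6=36≤41, objective 36.
(s,t)=(1,5): 6·1+1·5=11≤33, 6·1+6·5=36≤41, objective 34.
(s,t)=(0,5): 6·0+1·5=5≤33, 6·0+6·5=30≤41, objective 30.
No feasible integer point exceeds 36.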